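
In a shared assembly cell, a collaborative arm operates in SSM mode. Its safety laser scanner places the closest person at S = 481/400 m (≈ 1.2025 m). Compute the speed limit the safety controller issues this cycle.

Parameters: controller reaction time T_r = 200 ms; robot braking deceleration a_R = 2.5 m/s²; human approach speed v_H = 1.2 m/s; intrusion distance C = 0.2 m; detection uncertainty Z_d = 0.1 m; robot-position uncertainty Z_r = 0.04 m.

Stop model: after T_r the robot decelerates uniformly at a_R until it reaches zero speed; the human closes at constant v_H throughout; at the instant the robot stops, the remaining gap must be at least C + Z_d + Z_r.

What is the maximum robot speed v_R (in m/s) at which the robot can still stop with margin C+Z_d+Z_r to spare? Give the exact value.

quadratic (1/5)·v² + (17/25)·v + (-249/400) = 0
  disc = (17/25)² − 4·(1/5)·(-249/400) = 2401/2500 ; √disc = 49/50
  v_R = (−(17/25) + 49/50) / (2·(1/5)) = 3/4 m/s
check:
braking lasts T_s = (3/4)/(5/2) = 0.3000 s
reaction-phase robot travel = 0.7500·0.2000 = 0.1500 m
braking distance = 0.7500²/(2·2.5000) = 0.1125 m
human closes 1.2000·0.5000 = 0.6000 m
margins: 0.2000+0.1000+0.0400 = 0.3400 m
sum ≈ 0.1500+0.1125+0.6000+0.3400 ≈ 1.2025 m = S ✓

v_R_max = 3/4 m/s = 0.7500 m/s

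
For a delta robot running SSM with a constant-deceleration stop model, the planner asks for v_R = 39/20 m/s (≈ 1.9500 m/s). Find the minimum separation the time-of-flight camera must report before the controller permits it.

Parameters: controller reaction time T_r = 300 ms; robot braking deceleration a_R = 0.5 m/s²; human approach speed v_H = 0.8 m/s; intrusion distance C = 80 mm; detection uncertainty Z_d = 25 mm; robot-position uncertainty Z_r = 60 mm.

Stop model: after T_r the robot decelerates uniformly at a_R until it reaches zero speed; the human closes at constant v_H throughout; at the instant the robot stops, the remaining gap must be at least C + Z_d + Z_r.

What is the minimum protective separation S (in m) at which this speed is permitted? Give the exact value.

S_min = 633/80 m = 7.9125 m

T_s = v_R/a_R = (39/20)/(1/2) = 3.9000 s
robot covers v_R·T_r = 1.9500·0.3000 = 0.5850 m before braking
robot covers 1.9500·3.9000 − ½·0.5000·3.9000² = 3.8025 m while stopping
person approaches 0.8000·(0.3000+3.9000) = 3.3600 m
margins: 0.0800+0.0250+0.0600 = 0.1650 m
S_min ≈ 0.5850+3.8025+3.3600+0.1650  ⇒  S_min = 633/80 m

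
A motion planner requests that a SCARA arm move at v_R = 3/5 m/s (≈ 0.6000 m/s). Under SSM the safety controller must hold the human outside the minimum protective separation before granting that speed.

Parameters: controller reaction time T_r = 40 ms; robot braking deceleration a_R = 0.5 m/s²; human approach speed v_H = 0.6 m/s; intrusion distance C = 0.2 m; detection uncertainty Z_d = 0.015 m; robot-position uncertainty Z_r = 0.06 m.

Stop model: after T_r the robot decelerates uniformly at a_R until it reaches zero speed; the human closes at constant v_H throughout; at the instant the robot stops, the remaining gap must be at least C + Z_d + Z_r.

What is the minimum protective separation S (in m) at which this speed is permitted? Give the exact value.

S_min = 1403/1000 m = 1.4030 m

braking lasts T_s = (3/5)/(1/2) = 1.2000 s
robot in T_r: 0.6000·0.0400 = 0.0240 m
braking distance = 0.6000²/(2·0.5000) = 0.3600 m
person approaches 0.6000·(0.0400+1.2000) = 0.7440 m
residual clearance needed = 0.2000+0.0150+0.0600 = 0.2750 m
S_min ≈ 0.0240+0.3600+0.7440+0.2750  ⇒  S_min = 1403/1000 m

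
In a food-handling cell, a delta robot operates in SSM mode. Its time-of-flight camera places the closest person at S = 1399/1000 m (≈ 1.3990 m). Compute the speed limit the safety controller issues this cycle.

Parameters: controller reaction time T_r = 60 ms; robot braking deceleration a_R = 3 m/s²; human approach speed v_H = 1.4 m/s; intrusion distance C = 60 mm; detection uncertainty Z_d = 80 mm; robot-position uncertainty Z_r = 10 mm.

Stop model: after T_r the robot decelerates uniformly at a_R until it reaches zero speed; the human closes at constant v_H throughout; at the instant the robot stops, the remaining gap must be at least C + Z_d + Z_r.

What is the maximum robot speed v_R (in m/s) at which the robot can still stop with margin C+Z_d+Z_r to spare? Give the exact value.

v_R_max = 3/2 m/s = 1.5000 m/s

at the boundary: (1/6)·v² + (79/150)·v + (-233/200) = 0
  disc = (79/150)² − 4·(1/6)·(-233/200) = 5929/5625 ; √disc = 77/75
  v_R = (−(79/150) + 77/75) / (2·(1/6)) = 3/2 m/s
check:
stop time T_s = (3/2)/3 = 0.5000 s
reaction-phase robot travel = 1.5000·0.0600 = 0.0900 m
robot covers 1.5000·0.5000 − ½·3.0000·0.5000² = 0.3750 m while stopping
human over T_r+T_s: 1.4000·(0.0600+0.5000) = 0.7840 m
C+Z_d+Z_r = 0.0600+0.0800+0.0100 = 0.1500 m
sum ≈ 0.0900+0.3750+0.7840+0.1500 ≈ 1.3990 m = S ✓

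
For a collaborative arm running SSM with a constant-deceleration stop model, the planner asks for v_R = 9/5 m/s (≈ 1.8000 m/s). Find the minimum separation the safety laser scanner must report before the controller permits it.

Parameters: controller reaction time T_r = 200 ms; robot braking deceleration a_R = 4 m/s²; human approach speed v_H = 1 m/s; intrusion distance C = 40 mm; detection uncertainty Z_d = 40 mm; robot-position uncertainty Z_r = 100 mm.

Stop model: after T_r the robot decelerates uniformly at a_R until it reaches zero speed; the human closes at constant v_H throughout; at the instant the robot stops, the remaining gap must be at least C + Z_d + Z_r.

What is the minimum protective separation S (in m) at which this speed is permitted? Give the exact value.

braking lasts T_s = (9/5)/4 = 0.4500 s
robot in T_r: 1.8000·0.2000 = 0.3600 m
braking distance = 1.8000²/(2·4.0000) = 0.4050 m
human closes 1.0000·0.6500 = 0.6500 m
C+Z_d+Z_r = 0.0400+0.0400+0.1000 = 0.1800 m
S_min ≈ 0.3600+0.4050+0.6500+0.1800  ⇒  S_min = 319/200 m

S_min = 319/200 m = 1.5950 m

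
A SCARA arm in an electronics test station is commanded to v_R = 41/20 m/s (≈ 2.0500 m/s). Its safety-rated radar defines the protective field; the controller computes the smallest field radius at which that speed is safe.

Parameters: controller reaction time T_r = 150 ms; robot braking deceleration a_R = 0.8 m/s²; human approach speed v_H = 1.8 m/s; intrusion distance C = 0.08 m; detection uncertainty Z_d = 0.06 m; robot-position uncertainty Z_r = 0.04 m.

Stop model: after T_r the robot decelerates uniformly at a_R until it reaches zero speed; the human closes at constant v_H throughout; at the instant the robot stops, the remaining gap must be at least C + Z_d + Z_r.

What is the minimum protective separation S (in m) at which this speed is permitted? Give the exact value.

stop time T_s = (41/20)/(4/5) = 2.5625 s
robot in T_r: 2.0500·0.1500 = 0.3075 m
braking distance = 2.0500²/(2·0.8000) = 2.6266 m
human closes 1.8000·2.7125 = 4.8825 m
C+Z_d+Z_r = 0.0800+0.0600+0.0400 = 0.1800 m
S_min ≈ 0.3075+2.6266+4.8825+0.1800  ⇒  S_min = 25589/3200 m

S_min = 25589/3200 m = 7.9966 m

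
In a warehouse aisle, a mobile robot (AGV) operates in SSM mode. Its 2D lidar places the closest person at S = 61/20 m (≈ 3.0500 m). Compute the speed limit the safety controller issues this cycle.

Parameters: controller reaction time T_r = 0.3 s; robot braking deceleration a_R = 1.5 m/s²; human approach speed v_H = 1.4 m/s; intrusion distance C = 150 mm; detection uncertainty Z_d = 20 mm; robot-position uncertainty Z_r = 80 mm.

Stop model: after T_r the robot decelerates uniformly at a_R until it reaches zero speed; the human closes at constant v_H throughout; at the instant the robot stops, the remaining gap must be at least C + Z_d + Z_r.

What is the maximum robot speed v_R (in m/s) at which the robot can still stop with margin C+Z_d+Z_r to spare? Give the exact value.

v_R_max = 7/5 m/s = 1.4000 m/s

collect terms ⇒ (1/3)·v_R² + (37/30)·v_R + (-119/50) = 0
  disc = (37/30)² − 4·(1/3)·(-119/50) = 169/36 ; √disc = 13/6
  v_R = (−(37/30) + 13/6) / (2·(1/3)) = 7/5 m/s
check:
stop time T_s = (7/5)/(3/2) = 0.9333 s
robot covers v_R·T_r = 1.4000·0.3000 = 0.4200 m before braking
robot covers 1.4000·0.9333 − ½·1.5000·0.9333² = 0.6533 m while stopping
person approaches 1.4000·(0.3000+0.9333) = 1.7267 m
C+Z_d+Z_r = 0.1500+0.0200+0.0800 = 0.2500 m
sum ≈ 0.4200+0.6533+1.7267+0.2500 ≈ 3.0500 m = S ✓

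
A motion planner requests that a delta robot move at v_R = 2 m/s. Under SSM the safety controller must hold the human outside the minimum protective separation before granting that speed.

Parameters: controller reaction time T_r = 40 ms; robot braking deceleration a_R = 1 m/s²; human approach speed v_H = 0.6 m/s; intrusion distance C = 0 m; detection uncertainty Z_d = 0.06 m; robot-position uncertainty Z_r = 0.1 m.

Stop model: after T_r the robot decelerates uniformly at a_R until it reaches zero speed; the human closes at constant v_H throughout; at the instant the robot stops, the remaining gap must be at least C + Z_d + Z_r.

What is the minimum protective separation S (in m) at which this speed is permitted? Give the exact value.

T_s = v_R/a_R = 2/1 = 2.0000 s
reaction-phase robot travel = 2.0000·0.0400 = 0.0800 m
robot under decel: 2.0000²/(2·1.0000) = 2.0000 m
human over T_r+T_s: 0.6000·(0.0400+2.0000) = 1.2240 m
residual clearance needed = 0.0000+0.0600+0.1000 = 0.1600 m
S_min ≈ 0.0800+2.0000+1.2240+0.1600  ⇒  S_min = 433/125 m

S_min = 433/125 m = 3.4640 m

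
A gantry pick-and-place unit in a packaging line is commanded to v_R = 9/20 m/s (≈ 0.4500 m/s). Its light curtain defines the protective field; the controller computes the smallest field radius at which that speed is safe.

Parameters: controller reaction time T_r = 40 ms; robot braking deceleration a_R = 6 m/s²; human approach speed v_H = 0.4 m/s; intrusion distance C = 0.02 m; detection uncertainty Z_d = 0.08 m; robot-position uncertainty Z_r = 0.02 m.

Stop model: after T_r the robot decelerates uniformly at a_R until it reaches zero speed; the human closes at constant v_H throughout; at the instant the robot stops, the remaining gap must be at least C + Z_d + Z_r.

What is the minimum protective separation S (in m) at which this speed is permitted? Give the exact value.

S_min = 1607/8000 m = 0.2009 m

braking lasts T_s = (9/20)/6 = 0.0750 s
reaction-phase robot travel = 0.4500·0.0400 = 0.0180 m
braking distance = 0.4500²/(2·6.0000) = 0.0169 m
human closes 0.4000·0.1150 = 0.0460 m
residual clearance needed = 0.0200+0.0800+0.0200 = 0.1200 m
S_min ≈ 0.0180+0.0169+0.0460+0.1200  ⇒  S_min = 1607/8000 m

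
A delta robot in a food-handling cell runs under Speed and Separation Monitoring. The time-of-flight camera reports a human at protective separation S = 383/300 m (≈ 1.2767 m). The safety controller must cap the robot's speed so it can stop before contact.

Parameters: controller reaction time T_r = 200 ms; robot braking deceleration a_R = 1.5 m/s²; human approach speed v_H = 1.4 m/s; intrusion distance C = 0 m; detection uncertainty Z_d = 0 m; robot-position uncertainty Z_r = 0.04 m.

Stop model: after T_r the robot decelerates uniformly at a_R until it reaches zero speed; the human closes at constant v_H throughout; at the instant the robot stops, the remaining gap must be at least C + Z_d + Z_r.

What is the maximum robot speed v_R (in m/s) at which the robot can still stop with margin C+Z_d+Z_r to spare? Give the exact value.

quadratic (1/3)·v² + (17/15)·v + (-287/300) = 0
  disc = (17/15)² − 4·(1/3)·(-287/300) = 64/25 ; √disc = 8/5
  v_R = (−(17/15) + 8/5) / (2·(1/3)) = 7/10 m/s
check:
stop time T_s = (7/10)/(3/2) = 0.4667 s
robot in T_r: 0.7000·0.2000 = 0.1400 m
robot under decel: 0.7000²/(2·1.5000) = 0.1633 m
human closes 1.4000·0.6667 = 0.9333 m
residual clearance needed = 0.0000+0.0000+0.0400 = 0.0400 m
sum ≈ 0.1400+0.1633+0.9333+0.0400 ≈ 1.2767 m = S ✓

v_R_max = 7/10 m/s = 0.7000 m/s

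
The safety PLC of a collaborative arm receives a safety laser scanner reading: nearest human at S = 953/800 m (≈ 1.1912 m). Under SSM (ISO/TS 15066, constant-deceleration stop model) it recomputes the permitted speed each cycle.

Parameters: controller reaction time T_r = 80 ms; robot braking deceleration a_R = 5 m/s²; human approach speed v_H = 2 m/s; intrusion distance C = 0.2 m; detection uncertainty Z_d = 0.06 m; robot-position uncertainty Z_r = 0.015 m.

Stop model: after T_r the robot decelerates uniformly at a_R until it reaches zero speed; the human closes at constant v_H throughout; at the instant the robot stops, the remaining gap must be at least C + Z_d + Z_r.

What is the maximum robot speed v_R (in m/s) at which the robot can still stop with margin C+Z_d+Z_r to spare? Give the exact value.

collect terms ⇒ (1/10)·v_R² + (12/25)·v_R + (-121/160) = 0
  disc = (12/25)² − 4·(1/10)·(-121/160) = 5329/10000 ; √disc = 73/100
  v_R = (−(12/25) + 73/100) / (2·(1/10)) = 5/4 m/s
check:
stop time T_s = (5/4)/5 = 0.2500 s
robot covers v_R·T_r = 1.2500·0.0800 = 0.1000 m before braking
robot covers 1.2500·0.2500 − ½·5.0000·0.2500² = 0.1562 m while stopping
human over T_r+T_s: 2.0000·(0.0800+0.2500) = 0.6600 m
C+Z_d+Z_r = 0.2000+0.0600+0.0150 = 0.2750 m
sum ≈ 0.1000+0.1562+0.6600+0.2750 ≈ 1.1912 m = S ✓

v_R_max = 5/4 m/s = 1.2500 m/s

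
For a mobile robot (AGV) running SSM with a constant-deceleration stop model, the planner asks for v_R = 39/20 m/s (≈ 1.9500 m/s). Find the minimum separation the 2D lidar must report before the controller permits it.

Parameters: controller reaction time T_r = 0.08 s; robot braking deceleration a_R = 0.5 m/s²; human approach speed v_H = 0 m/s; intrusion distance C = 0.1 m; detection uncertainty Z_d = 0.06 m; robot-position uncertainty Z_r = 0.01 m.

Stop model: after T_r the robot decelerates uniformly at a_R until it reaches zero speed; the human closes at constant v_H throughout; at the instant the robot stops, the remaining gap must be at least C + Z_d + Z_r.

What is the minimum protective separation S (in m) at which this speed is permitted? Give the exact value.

S_min = 8257/2000 m = 4.1285 m

braking lasts T_s = (39/20)/(1/2) = 3.9000 s
reaction-phase robot travel = 1.9500·0.0800 = 0.1560 m
robot covers 1.9500·3.9000 − ½·0.5000·3.9000² = 3.8025 m while stopping
human closes 0.0000·3.9800 = 0.0000 m
margins: 0.1000+0.0600+0.0100 = 0.1700 m
S_min ≈ 0.1560+3.8025+0.0000+0.1700  ⇒  S_min = 8257/2000 m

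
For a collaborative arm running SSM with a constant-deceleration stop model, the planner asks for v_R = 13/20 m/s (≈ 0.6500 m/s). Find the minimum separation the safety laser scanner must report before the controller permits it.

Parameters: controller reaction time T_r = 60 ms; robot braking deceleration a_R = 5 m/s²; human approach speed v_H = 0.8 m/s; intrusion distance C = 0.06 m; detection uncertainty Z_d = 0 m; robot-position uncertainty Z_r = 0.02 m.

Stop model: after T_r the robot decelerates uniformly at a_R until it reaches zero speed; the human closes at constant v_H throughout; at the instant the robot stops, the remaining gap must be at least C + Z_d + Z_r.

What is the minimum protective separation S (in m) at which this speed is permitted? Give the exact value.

S_min = 1253/4000 m = 0.3132 m

stop time T_s = (13/20)/5 = 0.1300 s
reaction-phase robot travel = 0.6500·0.0600 = 0.0390 m
robot covers 0.6500·0.1300 − ½·5.0000·0.1300² = 0.0423 m while stopping
human closes 0.8000·0.1900 = 0.1520 m
margins: 0.0600+0.0000+0.0200 = 0.0800 m
S_min ≈ 0.0390+0.0423+0.1520+0.0800  ⇒  S_min = 1253/4000 m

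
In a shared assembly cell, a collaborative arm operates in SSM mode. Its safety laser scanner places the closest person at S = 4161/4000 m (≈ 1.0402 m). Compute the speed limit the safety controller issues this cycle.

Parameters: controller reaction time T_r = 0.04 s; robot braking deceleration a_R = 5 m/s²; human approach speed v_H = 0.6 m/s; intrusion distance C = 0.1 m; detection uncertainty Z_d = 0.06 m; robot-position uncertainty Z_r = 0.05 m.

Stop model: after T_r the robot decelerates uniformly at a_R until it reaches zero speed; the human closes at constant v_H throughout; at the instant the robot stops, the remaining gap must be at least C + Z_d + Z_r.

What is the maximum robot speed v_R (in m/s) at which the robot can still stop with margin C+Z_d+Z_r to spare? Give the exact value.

v_R_max = 43/20 m/s = 2.1500 m/s

quadratic (1/10)·v² + (4/25)·v + (-129/160) = 0
  disc = (4/25)² − 4·(1/10)·(-129/160) = 3481/10000 ; √disc = 59/100
  v_R = (−(4/25) + 59/100) / (2·(1/10)) = 43/20 m/s
check:
braking lasts T_s = (43/20)/5 = 0.4300 s
reaction-phase robot travel = 2.1500·0.0400 = 0.0860 m
robot covers 2.1500·0.4300 − ½·5.0000·0.4300² = 0.4622 m while stopping
person approaches 0.6000·(0.0400+0.4300) = 0.2820 m
C+Z_d+Z_r = 0.1000+0.0600+0.0500 = 0.2100 m
sum ≈ 0.0860+0.4622+0.2820+0.2100 ≈ 1.0402 m = S ✓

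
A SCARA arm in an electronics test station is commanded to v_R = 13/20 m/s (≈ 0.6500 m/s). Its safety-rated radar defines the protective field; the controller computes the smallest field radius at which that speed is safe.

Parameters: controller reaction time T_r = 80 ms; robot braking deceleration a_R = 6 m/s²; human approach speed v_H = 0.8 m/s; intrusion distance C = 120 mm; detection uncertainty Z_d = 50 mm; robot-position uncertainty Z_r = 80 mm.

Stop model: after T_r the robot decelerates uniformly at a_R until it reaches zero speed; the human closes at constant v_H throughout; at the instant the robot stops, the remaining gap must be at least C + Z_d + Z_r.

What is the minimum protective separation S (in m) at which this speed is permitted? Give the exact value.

T_s = v_R/a_R = (13/20)/6 = 0.1083 s
robot in T_r: 0.6500·0.0800 = 0.0520 m
robot covers 0.6500·0.1083 − ½·6.0000·0.1083² = 0.0352 m while stopping
human closes 0.8000·0.1883 = 0.1507 m
residual clearance needed = 0.1200+0.0500+0.0800 = 0.2500 m
S_min ≈ 0.0520+0.0352+0.1507+0.2500  ⇒  S_min = 3903/8000 m

S_min = 3903/8000 m = 0.4879 m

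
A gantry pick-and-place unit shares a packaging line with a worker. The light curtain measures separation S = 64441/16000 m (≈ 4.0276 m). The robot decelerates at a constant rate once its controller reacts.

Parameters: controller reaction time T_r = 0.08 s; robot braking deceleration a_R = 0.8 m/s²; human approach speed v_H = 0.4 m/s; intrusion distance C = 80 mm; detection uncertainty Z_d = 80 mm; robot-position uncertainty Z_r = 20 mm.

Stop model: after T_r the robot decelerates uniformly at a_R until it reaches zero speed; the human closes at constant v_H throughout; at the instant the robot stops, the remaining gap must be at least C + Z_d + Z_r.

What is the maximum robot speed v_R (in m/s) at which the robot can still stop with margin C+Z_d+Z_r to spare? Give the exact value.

collect terms ⇒ (5/8)·v_R² + (29/50)·v_R + (-61049/16000) = 0
  disc = (29/50)² − 4·(5/8)·(-61049/16000) = 1580049/160000 ; √disc = 1257/400
  v_R = (−(29/50) + 1257/400) / (2·(5/8)) = 41/20 m/s
check:
T_s = v_R/a_R = (41/20)/(4/5) = 2.5625 s
robot in T_r: 2.0500·0.0800 = 0.1640 m
braking distance = 2.0500²/(2·0.8000) = 2.6266 m
person approaches 0.4000·(0.0800+2.5625) = 1.0570 m
residual clearance needed = 0.0800+0.0800+0.0200 = 0.1800 m
sum ≈ 0.1640+2.6266+1.0570+0.1800 ≈ 4.0276 m = S ✓

v_R_max = 41/20 m/s = 2.0500 m/s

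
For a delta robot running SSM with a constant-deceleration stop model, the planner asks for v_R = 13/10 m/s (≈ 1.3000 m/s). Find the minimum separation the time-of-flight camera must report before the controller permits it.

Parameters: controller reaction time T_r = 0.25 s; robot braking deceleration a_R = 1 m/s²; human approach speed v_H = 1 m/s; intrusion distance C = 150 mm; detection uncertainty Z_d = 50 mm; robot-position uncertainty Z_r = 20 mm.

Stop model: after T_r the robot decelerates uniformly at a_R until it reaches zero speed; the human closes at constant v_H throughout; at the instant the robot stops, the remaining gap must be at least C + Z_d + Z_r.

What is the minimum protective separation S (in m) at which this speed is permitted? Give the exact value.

S_min = 147/50 m = 2.9400 m

braking lasts T_s = (13/10)/1 = 1.3000 s
robot in T_r: 1.3000·0.2500 = 0.3250 m
robot under decel: 1.3000²/(2·1.0000) = 0.8450 m
person approaches 1.0000·(0.2500+1.3000) = 1.5500 m
margins: 0.1500+0.0500+0.0200 = 0.2200 m
S_min ≈ 0.3250+0.8450+1.5500+0.2200  ⇒  S_min = 147/50 m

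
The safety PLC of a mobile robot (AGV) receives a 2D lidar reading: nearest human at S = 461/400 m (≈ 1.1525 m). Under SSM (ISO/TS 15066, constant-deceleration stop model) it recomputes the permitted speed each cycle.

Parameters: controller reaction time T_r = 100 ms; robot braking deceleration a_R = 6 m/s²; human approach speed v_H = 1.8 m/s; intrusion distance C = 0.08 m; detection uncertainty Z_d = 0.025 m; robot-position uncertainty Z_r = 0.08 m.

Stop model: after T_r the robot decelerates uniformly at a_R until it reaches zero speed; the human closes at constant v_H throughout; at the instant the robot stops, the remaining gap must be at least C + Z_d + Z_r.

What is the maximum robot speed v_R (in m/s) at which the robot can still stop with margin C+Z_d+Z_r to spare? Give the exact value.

quadratic (1/12)·v² + (2/5)·v + (-63/80) = 0
  disc = (2/5)² − 4·(1/12)·(-63/80) = 169/400 ; √disc = 13/20
  v_R = (−(2/5) + 13/20) / (2·(1/12)) = 3/2 m/s
check:
braking lasts T_s = (3/2)/6 = 0.2500 s
robot covers v_R·T_r = 1.5000·0.1000 = 0.1500 m before braking
robot covers 1.5000·0.2500 − ½·6.0000·0.2500² = 0.1875 m while stopping
person approaches 1.8000·(0.1000+0.2500) = 0.6300 m
C+Z_d+Z_r = 0.0800+0.0250+0.0800 = 0.1850 m
sum ≈ 0.1500+0.1875+0.6300+0.1850 ≈ 1.1525 m = S ✓

v_R_max = 3/2 m/s = 1.5000 m/s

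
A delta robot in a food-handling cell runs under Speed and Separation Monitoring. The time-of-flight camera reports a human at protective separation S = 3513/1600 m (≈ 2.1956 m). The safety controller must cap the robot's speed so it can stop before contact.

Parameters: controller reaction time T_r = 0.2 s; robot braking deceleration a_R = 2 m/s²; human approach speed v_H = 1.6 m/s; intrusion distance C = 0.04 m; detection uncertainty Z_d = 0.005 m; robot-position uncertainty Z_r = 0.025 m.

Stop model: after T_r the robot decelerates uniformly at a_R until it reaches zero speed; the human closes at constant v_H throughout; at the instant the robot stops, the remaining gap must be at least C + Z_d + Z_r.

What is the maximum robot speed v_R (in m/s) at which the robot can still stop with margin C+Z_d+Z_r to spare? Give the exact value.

quadratic (1/4)·v² + (1)·v + (-2889/1600) = 0
  disc = (1)² − 4·(1/4)·(-2889/1600) = 4489/1600 ; √disc = 67/40
  v_R = (−(1) + 67/40) / (2·(1/4)) = 27/20 m/s
check:
braking lasts T_s = (27/20)/2 = 0.6750 s
robot in T_r: 1.3500·0.2000 = 0.2700 m
braking distance = 1.3500²/(2·2.0000) = 0.4556 m
person approaches 1.6000·(0.2000+0.6750) = 1.4000 m
margins: 0.0400+0.0050+0.0250 = 0.0700 m
sum ≈ 0.2700+0.4556+1.4000+0.0700 ≈ 2.1956 m = S ✓

v_R_max = 27/20 m/s = 1.3500 m/s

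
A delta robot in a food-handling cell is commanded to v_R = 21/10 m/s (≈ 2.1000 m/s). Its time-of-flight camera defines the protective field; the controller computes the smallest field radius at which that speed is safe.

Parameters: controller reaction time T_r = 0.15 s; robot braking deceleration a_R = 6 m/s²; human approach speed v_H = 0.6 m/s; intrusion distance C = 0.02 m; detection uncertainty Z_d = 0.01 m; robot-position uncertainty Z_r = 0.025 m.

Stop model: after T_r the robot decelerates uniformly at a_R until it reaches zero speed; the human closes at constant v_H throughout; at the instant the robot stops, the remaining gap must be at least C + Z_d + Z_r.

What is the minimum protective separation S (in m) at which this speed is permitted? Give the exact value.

braking lasts T_s = (21/10)/6 = 0.3500 s
reaction-phase robot travel = 2.1000·0.1500 = 0.3150 m
robot under decel: 2.1000²/(2·6.0000) = 0.3675 m
human over T_r+T_s: 0.6000·(0.1500+0.3500) = 0.3000 m
C+Z_d+Z_r = 0.0200+0.0100+0.0250 = 0.0550 m
S_min ≈ 0.3150+0.3675+0.3000+0.0550  ⇒  S_min = 83/80 m

S_min = 83/80 m = 1.0375 m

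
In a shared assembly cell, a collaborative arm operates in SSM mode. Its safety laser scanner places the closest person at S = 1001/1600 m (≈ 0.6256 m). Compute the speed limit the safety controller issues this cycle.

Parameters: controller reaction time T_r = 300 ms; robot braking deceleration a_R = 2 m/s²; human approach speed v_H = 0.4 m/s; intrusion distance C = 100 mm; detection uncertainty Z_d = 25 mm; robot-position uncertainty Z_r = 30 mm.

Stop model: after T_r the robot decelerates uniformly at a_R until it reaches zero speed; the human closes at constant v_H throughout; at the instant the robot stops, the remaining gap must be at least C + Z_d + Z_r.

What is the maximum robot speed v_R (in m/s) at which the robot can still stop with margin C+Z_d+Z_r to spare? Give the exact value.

v_R_max = 11/20 m/s = 0.5500 m/s

at the boundary: (1/4)·v² + (1/2)·v + (-561/1600) = 0
  disc = (1/2)² − 4·(1/4)·(-561/1600) = 961/1600 ; √disc = 31/40
  v_R = (−(1/2) + 31/40) / (2·(1/4)) = 11/20 m/s
check:
T_s = v_R/a_R = (11/20)/2 = 0.2750 s
robot covers v_R·T_r = 0.5500·0.3000 = 0.1650 m before braking
braking distance = 0.5500²/(2·2.0000) = 0.0756 m
human closes 0.4000·0.5750 = 0.2300 m
C+Z_d+Z_r = 0.1000+0.0250+0.0300 = 0.1550 m
sum ≈ 0.1650+0.0756+0.2300+0.1550 ≈ 0.6256 m = S ✓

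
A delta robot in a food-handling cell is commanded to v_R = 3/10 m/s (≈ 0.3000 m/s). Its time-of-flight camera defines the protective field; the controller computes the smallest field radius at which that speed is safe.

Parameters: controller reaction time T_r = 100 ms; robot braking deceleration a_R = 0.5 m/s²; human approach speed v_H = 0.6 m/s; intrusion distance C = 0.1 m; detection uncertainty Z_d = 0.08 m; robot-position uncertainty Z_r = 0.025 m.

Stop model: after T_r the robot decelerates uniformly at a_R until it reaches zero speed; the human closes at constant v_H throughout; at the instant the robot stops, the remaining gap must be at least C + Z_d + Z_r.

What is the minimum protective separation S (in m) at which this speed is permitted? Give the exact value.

T_s = v_R/a_R = (3/10)/(1/2) = 0.6000 s
robot in T_r: 0.3000·0.1000 = 0.0300 m
robot covers 0.3000·0.6000 − ½·0.5000·0.6000² = 0.0900 m while stopping
human over T_r+T_s: 0.6000·(0.1000+0.6000) = 0.4200 m
margins: 0.1000+0.0800+0.0250 = 0.2050 m
S_min ≈ 0.0300+0.0900+0.4200+0.2050  ⇒  S_min = 149/200 m

S_min = 149/200 m = 0.7450 m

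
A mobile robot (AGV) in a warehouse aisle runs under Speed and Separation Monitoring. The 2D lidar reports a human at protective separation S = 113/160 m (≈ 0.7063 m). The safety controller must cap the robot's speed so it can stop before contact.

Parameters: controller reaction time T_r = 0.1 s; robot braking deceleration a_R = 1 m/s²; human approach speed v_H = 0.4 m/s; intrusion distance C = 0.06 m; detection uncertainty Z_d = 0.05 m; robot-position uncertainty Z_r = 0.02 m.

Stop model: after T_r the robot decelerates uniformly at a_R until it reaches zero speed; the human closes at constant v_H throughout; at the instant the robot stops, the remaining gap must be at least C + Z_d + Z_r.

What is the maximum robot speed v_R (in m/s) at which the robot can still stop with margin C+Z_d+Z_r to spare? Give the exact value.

v_R_max = 13/20 m/s = 0.6500 m/s

collect terms ⇒ (1/2)·v_R² + (1/2)·v_R + (-429/800) = 0
  disc = (1/2)² − 4·(1/2)·(-429/800) = 529/400 ; √disc = 23/20
  v_R = (−(1/2) + 23/20) / (2·(1/2)) = 13/20 m/s
check:
braking lasts T_s = (13/20)/1 = 0.6500 s
robot in T_r: 0.6500·0.1000 = 0.0650 m
braking distance = 0.6500²/(2·1.0000) = 0.2112 m
person approaches 0.4000·(0.1000+0.6500) = 0.3000 m
C+Z_d+Z_r = 0.0600+0.0500+0.0200 = 0.1300 m
sum ≈ 0.0650+0.2112+0.3000+0.1300 ≈ 0.7063 m = S ✓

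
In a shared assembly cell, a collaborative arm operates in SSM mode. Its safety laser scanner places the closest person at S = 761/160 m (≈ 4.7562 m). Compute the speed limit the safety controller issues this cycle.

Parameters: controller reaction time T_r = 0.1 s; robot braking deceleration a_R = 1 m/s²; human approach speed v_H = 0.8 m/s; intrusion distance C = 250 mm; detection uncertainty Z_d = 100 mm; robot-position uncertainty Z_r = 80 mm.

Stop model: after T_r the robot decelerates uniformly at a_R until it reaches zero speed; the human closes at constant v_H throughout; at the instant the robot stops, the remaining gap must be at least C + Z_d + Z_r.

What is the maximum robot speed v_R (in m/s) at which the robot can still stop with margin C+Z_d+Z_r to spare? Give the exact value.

collect terms ⇒ (1/2)·v_R² + (9/10)·v_R + (-3397/800) = 0
  disc = (9/10)² − 4·(1/2)·(-3397/800) = 3721/400 ; √disc = 61/20
  v_R = (−(9/10) + 61/20) / (2·(1/2)) = 43/20 m/s
check:
stop time T_s = (43/20)/1 = 2.1500 s
reaction-phase robot travel = 2.1500·0.1000 = 0.2150 m
robot covers 2.1500·2.1500 − ½·1.0000·2.1500² = 2.3112 m while stopping
human over T_r+T_s: 0.8000·(0.1000+2.1500) = 1.8000 m
residual clearance needed = 0.2500+0.1000+0.0800 = 0.4300 m
sum ≈ 0.2150+2.3112+1.8000+0.4300 ≈ 4.7562 m = S ✓

v_R_max = 43/20 m/s = 2.1500 m/s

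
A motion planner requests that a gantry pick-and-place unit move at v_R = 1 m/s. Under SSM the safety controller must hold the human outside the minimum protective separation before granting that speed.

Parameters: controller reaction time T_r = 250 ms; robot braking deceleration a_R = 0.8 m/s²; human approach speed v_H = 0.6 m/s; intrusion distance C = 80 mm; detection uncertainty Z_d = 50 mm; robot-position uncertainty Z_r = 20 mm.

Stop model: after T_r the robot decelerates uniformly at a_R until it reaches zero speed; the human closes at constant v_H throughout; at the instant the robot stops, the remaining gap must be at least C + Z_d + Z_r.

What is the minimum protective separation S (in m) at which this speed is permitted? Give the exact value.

S_min = 77/40 m = 1.9250 m

T_s = v_R/a_R = 1/(4/5) = 1.2500 s
robot covers v_R·T_r = 1.0000·0.2500 = 0.2500 m before braking
braking distance = 1.0000²/(2·0.8000) = 0.6250 m
human over T_r+T_s: 0.6000·(0.2500+1.2500) = 0.9000 m
C+Z_d+Z_r = 0.0800+0.0500+0.0200 = 0.1500 m
S_min ≈ 0.2500+0.6250+0.9000+0.1500  ⇒  S_min = 77/40 m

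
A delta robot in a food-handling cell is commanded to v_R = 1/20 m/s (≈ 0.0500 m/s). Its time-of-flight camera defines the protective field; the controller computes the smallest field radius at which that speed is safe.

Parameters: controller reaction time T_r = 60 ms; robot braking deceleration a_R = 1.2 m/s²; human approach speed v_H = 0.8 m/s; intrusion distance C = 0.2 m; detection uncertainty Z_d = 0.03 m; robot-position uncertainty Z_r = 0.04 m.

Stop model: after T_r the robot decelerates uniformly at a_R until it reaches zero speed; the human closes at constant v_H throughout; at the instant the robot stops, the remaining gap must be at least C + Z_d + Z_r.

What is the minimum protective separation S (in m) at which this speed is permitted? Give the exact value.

braking lasts T_s = (1/20)/(6/5) = 0.0417 s
reaction-phase robot travel = 0.0500·0.0600 = 0.0030 m
robot under decel: 0.0500²/(2·1.2000) = 0.0010 m
human over T_r+T_s: 0.8000·(0.0600+0.0417) = 0.0813 m
C+Z_d+Z_r = 0.2000+0.0300+0.0400 = 0.2700 m
S_min ≈ 0.0030+0.0010+0.0813+0.2700  ⇒  S_min = 2843/8000 m

S_min = 2843/8000 m = 0.3554 m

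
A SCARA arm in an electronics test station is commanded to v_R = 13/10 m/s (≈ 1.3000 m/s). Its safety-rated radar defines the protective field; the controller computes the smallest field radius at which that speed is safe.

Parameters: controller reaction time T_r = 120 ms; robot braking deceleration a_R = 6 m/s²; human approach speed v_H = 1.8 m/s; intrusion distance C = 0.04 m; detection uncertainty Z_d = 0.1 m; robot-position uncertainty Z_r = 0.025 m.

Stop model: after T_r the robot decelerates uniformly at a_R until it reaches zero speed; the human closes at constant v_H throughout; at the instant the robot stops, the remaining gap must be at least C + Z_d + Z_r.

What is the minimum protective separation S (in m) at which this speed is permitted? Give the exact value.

S_min = 6407/6000 m = 1.0678 m

stop time T_s = (13/10)/6 = 0.2167 s
robot in T_r: 1.3000·0.1200 = 0.1560 m
braking distance = 1.3000²/(2·6.0000) = 0.1408 m
human over T_r+T_s: 1.8000·(0.1200+0.2167) = 0.6060 m
margins: 0.0400+0.1000+0.0250 = 0.1650 m
S_min ≈ 0.1560+0.1408+0.6060+0.1650  ⇒  S_min = 6407/6000 m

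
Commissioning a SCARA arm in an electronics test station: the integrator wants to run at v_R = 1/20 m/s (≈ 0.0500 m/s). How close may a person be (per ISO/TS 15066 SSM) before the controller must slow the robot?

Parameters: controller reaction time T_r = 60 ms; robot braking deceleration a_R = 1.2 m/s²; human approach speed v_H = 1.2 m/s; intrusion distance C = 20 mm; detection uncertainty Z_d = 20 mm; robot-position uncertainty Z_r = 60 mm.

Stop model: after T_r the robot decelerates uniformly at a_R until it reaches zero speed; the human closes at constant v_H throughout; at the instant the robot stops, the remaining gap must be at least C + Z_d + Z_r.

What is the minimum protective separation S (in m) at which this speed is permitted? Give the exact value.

T_s = v_R/a_R = (1/20)/(6/5) = 0.0417 s
reaction-phase robot travel = 0.0500·0.0600 = 0.0030 m
robot covers 0.0500·0.0417 − ½·1.2000·0.0417² = 0.0010 m while stopping
human over T_r+T_s: 1.2000·(0.0600+0.0417) = 0.1220 m
residual clearance needed = 0.0200+0.0200+0.0600 = 0.1000 m
S_min ≈ 0.0030+0.0010+0.1220+0.1000  ⇒  S_min = 217/960 m

S_min = 217/960 m = 0.2260 m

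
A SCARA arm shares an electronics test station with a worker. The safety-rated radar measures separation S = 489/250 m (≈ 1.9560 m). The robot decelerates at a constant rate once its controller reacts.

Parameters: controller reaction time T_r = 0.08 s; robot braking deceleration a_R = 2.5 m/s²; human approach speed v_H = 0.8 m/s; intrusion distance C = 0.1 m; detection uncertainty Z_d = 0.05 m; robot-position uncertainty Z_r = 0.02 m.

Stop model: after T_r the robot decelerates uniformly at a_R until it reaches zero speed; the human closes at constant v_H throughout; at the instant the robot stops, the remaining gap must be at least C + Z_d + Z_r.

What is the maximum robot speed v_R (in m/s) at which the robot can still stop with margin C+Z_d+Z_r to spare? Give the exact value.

v_R_max = 21/10 m/s = 2.1000 m/s

at the boundary: (1/5)·v² + (2/5)·v + (-861/500) = 0
  disc = (2/5)² − 4·(1/5)·(-861/500) = 961/625 ; √disc = 31/25
  v_R = (−(2/5) + 31/25) / (2·(1/5)) = 21/10 m/s
check:
T_s = v_R/a_R = (21/10)/(5/2) = 0.8400 s
reaction-phase robot travel = 2.1000·0.0800 = 0.1680 m
robot covers 2.1000·0.8400 − ½·2.5000·0.8400² = 0.8820 m while stopping
person approaches 0.8000·(0.0800+0.8400) = 0.7360 m
C+Z_d+Z_r = 0.1000+0.0500+0.0200 = 0.1700 m
sum ≈ 0.1680+0.8820+0.7360+0.1700 ≈ 1.9560 m = S ✓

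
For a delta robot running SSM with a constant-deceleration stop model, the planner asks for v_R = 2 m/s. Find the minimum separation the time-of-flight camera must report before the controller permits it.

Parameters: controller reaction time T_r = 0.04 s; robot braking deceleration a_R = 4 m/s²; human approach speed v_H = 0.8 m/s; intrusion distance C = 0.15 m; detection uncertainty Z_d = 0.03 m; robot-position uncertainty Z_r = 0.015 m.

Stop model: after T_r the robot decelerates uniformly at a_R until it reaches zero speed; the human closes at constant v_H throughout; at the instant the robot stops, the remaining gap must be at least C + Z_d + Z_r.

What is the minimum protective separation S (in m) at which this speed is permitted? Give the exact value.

S_min = 1207/1000 m = 1.2070 m

stop time T_s = 2/4 = 0.5000 s
robot in T_r: 2.0000·0.0400 = 0.0800 m
robot covers 2.0000·0.5000 − ½·4.0000·0.5000² = 0.5000 m while stopping
human closes 0.8000·0.5400 = 0.4320 m
residual clearance needed = 0.1500+0.0300+0.0150 = 0.1950 m
S_min ≈ 0.0800+0.5000+0.4320+0.1950  ⇒  S_min = 1207/1000 m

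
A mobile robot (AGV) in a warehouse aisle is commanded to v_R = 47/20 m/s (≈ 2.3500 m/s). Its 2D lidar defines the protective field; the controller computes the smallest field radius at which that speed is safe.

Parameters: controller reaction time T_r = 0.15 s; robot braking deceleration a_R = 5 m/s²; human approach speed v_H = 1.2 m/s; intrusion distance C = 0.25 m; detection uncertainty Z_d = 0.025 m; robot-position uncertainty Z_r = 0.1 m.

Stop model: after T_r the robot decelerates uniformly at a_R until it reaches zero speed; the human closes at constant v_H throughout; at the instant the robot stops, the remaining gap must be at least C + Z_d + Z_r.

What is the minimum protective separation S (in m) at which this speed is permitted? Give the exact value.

T_s = v_R/a_R = (47/20)/5 = 0.4700 s
robot in T_r: 2.3500·0.1500 = 0.3525 m
robot covers 2.3500·0.4700 − ½·5.0000·0.4700² = 0.5523 m while stopping
human over T_r+T_s: 1.2000·(0.1500+0.4700) = 0.7440 m
C+Z_d+Z_r = 0.2500+0.0250+0.1000 = 0.3750 m
S_min ≈ 0.3525+0.5523+0.7440+0.3750  ⇒  S_min = 1619/800 m

S_min = 1619/800 m = 2.0238 m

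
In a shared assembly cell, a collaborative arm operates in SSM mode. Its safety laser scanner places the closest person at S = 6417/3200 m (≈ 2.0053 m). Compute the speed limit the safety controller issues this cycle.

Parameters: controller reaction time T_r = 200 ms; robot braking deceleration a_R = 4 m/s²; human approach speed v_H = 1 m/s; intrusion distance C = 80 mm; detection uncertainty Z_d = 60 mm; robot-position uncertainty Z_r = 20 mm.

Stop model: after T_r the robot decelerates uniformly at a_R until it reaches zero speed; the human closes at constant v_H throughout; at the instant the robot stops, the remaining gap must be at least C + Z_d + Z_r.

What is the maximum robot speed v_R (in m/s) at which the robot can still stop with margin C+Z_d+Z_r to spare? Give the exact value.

quadratic (1/8)·v² + (9/20)·v + (-1053/640) = 0
  disc = (9/20)² − 4·(1/8)·(-1053/640) = 6561/6400 ; √disc = 81/80
  v_R = (−(9/20) + 81/80) / (2·(1/8)) = 9/4 m/s
check:
braking lasts T_s = (9/4)/4 = 0.5625 s
reaction-phase robot travel = 2.2500·0.2000 = 0.4500 m
robot covers 2.2500·0.5625 − ½·4.0000·0.5625² = 0.6328 m while stopping
human over T_r+T_s: 1.0000·(0.2000+0.5625) = 0.7625 m
C+Z_d+Z_r = 0.0800+0.0600+0.0200 = 0.1600 m
sum ≈ 0.4500+0.6328+0.7625+0.1600 ≈ 2.0053 m = S ✓

v_R_max = 9/4 m/s = 2.2500 m/s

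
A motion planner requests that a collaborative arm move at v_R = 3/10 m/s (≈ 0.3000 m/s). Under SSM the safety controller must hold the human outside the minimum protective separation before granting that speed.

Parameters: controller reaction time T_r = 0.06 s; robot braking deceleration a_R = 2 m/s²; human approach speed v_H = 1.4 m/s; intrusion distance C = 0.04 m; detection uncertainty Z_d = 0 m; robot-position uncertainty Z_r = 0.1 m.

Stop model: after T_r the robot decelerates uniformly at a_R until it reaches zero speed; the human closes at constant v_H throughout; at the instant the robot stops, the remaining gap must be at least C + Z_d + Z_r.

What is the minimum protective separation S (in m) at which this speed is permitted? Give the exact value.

braking lasts T_s = (3/10)/2 = 0.1500 s
robot in T_r: 0.3000·0.0600 = 0.0180 m
braking distance = 0.3000²/(2·2.0000) = 0.0225 m
person approaches 1.4000·(0.0600+0.1500) = 0.2940 m
C+Z_d+Z_r = 0.0400+0.0000+0.1000 = 0.1400 m
S_min ≈ 0.0180+0.0225+0.2940+0.1400  ⇒  S_min = 949/2000 m

S_min = 949/2000 m = 0.4745 m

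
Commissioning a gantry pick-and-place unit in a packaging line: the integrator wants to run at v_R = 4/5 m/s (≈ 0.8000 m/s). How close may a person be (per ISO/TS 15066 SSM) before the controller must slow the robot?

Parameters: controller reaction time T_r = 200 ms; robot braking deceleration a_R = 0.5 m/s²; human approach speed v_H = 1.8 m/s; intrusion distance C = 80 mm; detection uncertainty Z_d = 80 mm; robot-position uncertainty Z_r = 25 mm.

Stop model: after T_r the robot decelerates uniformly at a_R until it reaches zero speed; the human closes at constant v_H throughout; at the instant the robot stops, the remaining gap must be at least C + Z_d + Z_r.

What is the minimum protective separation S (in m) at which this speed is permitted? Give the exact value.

S_min = 169/40 m = 4.2250 m

T_s = v_R/a_R = (4/5)/(1/2) = 1.6000 s
robot covers v_R·T_r = 0.8000·0.2000 = 0.1600 m before braking
braking distance = 0.8000²/(2·0.5000) = 0.6400 m
human closes 1.8000·1.8000 = 3.2400 m
residual clearance needed = 0.0800+0.0800+0.0250 = 0.1850 m
S_min ≈ 0.1600+0.6400+3.2400+0.1850  ⇒  S_min = 169/40 m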